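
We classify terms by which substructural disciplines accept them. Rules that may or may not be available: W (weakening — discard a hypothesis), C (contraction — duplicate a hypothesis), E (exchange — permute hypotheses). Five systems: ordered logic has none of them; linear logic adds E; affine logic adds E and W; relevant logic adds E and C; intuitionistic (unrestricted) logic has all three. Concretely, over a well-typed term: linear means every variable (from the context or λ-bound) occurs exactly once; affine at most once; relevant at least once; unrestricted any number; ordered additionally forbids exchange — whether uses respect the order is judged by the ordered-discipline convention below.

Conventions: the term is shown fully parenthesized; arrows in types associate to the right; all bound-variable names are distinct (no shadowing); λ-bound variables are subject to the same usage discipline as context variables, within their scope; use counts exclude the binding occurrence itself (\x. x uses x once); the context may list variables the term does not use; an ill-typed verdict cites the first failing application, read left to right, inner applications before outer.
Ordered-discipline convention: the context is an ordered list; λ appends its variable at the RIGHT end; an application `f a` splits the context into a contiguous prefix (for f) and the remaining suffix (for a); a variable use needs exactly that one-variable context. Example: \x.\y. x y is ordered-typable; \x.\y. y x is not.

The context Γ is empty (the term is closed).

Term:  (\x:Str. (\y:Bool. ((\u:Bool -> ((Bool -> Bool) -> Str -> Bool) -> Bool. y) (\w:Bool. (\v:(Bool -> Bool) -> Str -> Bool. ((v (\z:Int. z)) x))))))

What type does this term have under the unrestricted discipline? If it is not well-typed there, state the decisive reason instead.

not well-typed under unrestricted — the type mismatch rejects it
usage: x (λ-bound): 1×, y (λ-bound): 1×, u (λ-bound): 0×, w (λ-bound): 0×, v (λ-bound): 1×, z (λ-bound): 1×
order of uses: y, v, z, x
typing: ill-typed: an application expects Bool -> Bool but receives Int -> Int
summary: ordered ✗ | linear ✗ | affine ✗ | relevant ✗ | unrestricted ✗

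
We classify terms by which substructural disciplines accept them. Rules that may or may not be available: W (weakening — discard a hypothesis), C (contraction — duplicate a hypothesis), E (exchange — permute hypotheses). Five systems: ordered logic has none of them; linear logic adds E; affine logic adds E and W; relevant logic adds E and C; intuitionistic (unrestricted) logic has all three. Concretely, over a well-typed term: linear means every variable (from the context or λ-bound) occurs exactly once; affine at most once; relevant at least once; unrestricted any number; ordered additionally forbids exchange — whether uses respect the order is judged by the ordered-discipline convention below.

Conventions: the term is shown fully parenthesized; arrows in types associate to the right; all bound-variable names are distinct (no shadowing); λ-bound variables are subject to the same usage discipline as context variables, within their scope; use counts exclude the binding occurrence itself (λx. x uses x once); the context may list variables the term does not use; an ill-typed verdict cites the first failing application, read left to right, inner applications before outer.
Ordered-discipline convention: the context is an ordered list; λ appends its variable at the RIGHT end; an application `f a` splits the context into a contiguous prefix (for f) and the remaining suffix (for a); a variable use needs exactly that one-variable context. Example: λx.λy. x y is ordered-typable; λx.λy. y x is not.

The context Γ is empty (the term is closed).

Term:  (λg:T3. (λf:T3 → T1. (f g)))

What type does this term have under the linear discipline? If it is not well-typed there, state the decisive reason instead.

term : T3 → (T3 → T1) → T1
use counts: g [bound]=1, f [bound]=1
uses in reading order: f, g
typing: well-typed at T3 → (T3 → T1) → T1
per-discipline verdicts: ordered ✗, linear ✓, affine ✓, relevant ✓, unrestricted ✓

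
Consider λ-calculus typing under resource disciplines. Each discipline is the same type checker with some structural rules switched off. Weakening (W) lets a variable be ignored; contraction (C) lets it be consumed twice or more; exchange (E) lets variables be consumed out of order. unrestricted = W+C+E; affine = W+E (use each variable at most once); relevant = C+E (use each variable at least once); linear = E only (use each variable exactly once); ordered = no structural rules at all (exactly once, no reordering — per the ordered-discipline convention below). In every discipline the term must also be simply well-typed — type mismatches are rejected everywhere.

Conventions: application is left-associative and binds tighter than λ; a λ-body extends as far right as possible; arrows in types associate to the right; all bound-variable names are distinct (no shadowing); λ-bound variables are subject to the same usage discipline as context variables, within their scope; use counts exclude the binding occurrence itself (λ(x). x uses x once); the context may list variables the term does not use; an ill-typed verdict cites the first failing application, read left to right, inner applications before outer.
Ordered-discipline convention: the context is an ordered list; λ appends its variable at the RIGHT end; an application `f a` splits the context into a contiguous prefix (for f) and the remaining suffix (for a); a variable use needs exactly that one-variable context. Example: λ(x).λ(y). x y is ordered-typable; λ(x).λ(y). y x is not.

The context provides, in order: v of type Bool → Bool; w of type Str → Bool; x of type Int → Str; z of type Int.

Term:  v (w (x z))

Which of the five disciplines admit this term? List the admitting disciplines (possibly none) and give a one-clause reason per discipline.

admitted by: ordered, linear, affine, relevant, unrestricted
counts: v: 1×; w: 1×; x: 1×; z: 1×
uses in reading order: v, w, x, z
typing: well-typed at Bool
ordered: ✓ — v, w, x, z: once each, no exchange needed
linear: ✓ — exactly-once usage across v, w, x, z
affine: ✓ — at most one use each (v, w, x, z)
relevant: ✓ — none of v, w, x, z goes unused
unrestricted: ✓ — type-checks (Bool) and nothing is barred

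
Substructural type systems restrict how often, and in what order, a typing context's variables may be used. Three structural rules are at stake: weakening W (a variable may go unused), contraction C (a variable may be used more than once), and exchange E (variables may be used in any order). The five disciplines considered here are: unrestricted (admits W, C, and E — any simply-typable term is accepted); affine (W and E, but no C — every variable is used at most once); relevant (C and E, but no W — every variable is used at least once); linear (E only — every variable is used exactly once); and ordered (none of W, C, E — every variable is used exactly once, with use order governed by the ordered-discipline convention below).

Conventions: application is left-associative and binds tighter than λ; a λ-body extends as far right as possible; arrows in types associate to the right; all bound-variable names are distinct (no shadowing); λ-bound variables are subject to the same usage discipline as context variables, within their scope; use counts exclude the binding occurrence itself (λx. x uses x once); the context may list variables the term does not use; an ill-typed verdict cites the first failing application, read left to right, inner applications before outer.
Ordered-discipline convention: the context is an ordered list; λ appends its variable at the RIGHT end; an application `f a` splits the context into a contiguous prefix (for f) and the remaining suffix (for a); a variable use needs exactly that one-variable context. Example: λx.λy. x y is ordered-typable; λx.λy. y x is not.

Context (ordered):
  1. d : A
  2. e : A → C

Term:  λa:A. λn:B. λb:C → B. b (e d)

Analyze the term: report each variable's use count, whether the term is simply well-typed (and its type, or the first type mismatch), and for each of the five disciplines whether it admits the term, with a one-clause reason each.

variable uses: d: 1×; e: 1×; a (bound): 0×; n (bound): 0×; b (bound): 1×
order of uses: b, e, d
typing: ✓ — A → B → (C → B) → B
ordered: ✗, a, n left unused
linear: ✗, a, n left unused
affine: ✓, no duplicate uses among d, e, a, n, b
relevant: ✗, a, n left unused
unrestricted: ✓, simply typable at A → B → (C → B) → B; W, C, E all held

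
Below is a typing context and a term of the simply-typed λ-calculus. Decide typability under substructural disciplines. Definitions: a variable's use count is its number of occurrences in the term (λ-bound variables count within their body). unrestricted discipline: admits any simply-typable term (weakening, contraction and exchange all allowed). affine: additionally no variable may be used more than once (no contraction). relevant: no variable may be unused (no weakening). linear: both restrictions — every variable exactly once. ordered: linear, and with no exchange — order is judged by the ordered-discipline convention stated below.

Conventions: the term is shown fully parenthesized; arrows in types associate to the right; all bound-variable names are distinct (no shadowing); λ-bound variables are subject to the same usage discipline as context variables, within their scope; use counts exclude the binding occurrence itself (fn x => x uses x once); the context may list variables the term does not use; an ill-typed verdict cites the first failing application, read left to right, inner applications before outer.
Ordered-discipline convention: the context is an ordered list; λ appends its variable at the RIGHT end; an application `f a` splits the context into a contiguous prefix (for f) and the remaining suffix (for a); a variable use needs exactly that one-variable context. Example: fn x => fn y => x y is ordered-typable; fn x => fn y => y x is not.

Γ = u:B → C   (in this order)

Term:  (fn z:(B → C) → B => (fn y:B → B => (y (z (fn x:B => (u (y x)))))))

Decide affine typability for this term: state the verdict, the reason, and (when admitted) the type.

no — uses contraction: y ×2
usage: u: 1, z (λ-bound): 1, y (λ-bound): 2, x (λ-bound): 1
use order (left to right): y, z, u, y, x
typing: the term checks, with type ((B → C) → B) → (B → B) → B
all disciplines: ordered ✗; linear ✗; affine ✗; relevant ✓; unrestricted ✓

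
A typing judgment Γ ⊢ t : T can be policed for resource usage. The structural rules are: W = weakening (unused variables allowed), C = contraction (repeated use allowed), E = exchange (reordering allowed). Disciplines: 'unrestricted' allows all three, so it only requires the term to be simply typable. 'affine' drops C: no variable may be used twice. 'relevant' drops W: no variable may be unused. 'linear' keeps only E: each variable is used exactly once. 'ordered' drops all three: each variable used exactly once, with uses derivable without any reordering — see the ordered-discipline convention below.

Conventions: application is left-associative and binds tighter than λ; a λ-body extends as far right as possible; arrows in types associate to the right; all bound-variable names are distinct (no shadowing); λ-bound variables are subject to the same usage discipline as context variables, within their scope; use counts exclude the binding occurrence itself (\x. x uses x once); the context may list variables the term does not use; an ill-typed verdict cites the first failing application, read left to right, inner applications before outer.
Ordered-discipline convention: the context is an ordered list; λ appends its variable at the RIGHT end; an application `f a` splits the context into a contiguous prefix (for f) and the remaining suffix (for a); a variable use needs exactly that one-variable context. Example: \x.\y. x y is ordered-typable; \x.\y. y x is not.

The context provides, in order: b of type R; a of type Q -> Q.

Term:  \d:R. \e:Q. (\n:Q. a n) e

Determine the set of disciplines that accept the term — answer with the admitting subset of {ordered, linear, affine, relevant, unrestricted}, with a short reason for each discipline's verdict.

admitted by: affine, unrestricted
usage: b ×0; a ×1; d (λ-bound) ×0; e (λ-bound) ×1; n (λ-bound) ×1
left-to-right use order: a, n, e
typing: the term checks, with type R -> Q -> Q
ordered: ✗, b, d never used (weakening)
linear: ✗, b, d never used (weakening)
affine: ✓, b, a, d, e, n: no repeats, contraction unneeded
relevant: ✗, b, d never used (weakening)
unrestricted: ✓, type-checks (R -> Q -> Q) and nothing is barred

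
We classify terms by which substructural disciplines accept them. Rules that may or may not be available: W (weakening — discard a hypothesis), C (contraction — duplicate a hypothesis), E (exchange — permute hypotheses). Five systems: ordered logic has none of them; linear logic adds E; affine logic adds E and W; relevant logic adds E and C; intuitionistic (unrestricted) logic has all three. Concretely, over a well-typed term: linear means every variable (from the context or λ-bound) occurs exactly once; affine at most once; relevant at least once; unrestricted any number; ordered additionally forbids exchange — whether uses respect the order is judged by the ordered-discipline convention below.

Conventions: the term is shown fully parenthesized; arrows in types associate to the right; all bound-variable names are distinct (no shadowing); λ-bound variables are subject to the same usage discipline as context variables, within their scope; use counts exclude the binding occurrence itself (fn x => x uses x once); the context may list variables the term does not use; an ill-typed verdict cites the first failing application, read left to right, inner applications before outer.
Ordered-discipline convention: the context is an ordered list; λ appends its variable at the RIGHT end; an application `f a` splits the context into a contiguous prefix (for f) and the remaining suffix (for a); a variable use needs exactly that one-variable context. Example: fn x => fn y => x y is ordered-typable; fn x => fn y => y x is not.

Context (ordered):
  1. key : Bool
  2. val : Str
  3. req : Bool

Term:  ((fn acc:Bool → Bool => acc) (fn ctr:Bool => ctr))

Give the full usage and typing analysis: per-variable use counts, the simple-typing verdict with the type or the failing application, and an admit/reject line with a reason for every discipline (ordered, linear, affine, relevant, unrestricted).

variable uses: key: 0; val: 0; req: 0; acc (λ-bound): 1; ctr (λ-bound): 1
order of uses: acc, ctr
typing: ✓ — Bool → Bool
ordered ✗ (unused: key, val, req — weakening required)
linear ✗ (unused: key, val, req — weakening required)
affine ✓ (none of key, val, req, acc, ctr used more than once)
relevant ✗ (unused: key, val, req — weakening required)
unrestricted ✓ (simply typable at Bool → Bool; W, C, E all held)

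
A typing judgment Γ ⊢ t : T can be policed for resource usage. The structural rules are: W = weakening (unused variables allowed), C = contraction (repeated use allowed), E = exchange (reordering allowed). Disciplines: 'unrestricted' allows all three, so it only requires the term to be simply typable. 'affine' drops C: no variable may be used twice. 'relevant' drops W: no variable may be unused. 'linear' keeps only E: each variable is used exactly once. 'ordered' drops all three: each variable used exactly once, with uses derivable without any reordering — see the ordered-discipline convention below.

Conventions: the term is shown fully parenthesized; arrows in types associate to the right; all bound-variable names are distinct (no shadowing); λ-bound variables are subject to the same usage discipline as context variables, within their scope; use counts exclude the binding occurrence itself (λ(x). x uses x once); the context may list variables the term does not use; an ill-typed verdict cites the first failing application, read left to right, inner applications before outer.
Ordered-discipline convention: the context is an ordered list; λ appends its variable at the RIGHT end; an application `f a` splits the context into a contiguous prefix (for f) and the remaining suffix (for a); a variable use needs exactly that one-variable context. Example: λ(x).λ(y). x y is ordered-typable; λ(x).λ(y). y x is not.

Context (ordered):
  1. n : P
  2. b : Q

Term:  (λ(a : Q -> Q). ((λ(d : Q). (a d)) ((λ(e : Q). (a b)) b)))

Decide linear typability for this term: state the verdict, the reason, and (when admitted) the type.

no — repeated use of b ×2, a ×2; unused: n, e — weakening required
use counts: n: 0, b: 2, a (λ-bound): 2, d (λ-bound): 1, e (λ-bound): 0
order of uses: a, d, a, b, b
typing: the term checks, with type (Q -> Q) -> Q
per-discipline verdicts: ordered ✗ · linear ✗ · affine ✗ · relevant ✗ · unrestricted ✓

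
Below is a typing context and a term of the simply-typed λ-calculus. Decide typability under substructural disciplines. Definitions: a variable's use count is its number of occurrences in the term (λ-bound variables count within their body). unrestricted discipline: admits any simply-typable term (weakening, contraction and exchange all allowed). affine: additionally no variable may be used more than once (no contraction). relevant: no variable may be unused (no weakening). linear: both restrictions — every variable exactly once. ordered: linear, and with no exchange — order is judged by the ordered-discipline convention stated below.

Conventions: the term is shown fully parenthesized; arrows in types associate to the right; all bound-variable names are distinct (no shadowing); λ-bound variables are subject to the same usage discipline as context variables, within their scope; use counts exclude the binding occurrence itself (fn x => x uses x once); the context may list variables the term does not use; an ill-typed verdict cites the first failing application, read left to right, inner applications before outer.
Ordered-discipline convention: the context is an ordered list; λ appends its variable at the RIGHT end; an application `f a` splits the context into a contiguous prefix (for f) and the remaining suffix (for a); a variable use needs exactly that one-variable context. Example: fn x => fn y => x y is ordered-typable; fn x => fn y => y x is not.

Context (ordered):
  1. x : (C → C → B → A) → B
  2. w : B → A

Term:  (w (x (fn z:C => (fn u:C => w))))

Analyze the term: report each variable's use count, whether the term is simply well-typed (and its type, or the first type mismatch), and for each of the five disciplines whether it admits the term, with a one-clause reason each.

variable uses: x=1, w=2, z [bound]=0, u [bound]=0
use order (left to right): w, x, w
typing: well-typed at A
ordered: ✗ — repeated use of w ×2; needs weakening: z, u unused
linear: ✗ — repeated use of w ×2; needs weakening: z, u unused
affine: ✗ — repeated use of w ×2
relevant: ✗ — needs weakening: z, u unused
unrestricted: ✓ — typability at A is all that's needed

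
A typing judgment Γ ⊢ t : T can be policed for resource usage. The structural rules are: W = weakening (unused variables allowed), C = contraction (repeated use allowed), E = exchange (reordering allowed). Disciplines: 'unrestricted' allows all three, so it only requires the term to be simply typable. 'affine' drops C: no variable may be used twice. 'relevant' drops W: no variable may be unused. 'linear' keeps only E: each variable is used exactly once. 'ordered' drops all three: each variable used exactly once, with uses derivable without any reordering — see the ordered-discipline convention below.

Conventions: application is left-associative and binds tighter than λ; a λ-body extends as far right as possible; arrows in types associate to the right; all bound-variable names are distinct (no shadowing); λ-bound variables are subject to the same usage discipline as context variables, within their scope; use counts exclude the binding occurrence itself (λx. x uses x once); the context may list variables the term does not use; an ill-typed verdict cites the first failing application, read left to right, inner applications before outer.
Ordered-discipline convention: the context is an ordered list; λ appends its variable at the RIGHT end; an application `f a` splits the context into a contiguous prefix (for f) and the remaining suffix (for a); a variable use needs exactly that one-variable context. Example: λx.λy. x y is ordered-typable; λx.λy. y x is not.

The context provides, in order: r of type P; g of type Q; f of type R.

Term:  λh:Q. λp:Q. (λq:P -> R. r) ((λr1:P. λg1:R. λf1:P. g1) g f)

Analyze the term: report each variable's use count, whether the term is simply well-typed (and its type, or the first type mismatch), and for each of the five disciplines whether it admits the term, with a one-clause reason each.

counts: r: 1×; g: 1×; f: 1×; h (λ-bound): 0×; p (λ-bound): 0×; q (λ-bound): 0×; r1 (λ-bound): 0×; g1 (λ-bound): 1×; f1 (λ-bound): 0×
use order (left to right): r, g1, g, f
typing: ill-typed: an application expects P but receives Q
ordered: ✗, the type mismatch rejects it
linear: ✗, not simply typable
affine: ✗, fails simple typing
relevant: ✗, a type mismatch blocks all five
unrestricted: ✗, the type mismatch rejects it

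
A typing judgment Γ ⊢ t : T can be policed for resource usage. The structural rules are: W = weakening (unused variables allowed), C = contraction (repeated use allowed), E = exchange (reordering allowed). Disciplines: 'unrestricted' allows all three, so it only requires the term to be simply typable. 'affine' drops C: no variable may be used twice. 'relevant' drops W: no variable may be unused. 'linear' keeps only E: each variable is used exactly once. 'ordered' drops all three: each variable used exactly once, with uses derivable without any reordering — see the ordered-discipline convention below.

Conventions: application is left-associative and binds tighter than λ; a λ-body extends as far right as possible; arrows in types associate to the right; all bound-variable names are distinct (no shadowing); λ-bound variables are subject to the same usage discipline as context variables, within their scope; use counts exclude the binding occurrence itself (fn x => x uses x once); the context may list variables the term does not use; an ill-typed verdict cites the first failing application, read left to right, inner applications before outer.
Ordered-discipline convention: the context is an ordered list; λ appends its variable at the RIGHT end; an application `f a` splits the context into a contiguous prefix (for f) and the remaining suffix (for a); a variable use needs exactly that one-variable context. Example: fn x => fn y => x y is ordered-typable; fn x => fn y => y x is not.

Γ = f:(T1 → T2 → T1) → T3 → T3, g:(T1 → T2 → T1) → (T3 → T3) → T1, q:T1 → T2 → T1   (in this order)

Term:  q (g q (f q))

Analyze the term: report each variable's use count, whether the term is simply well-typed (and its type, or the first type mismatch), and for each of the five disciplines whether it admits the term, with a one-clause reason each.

variable uses: f=1, g=1, q=3
uses in reading order: q, g, q, f, q
typing: the term checks, with type T2 → T1
ordered: ✗ — repeated use of q ×3
linear: ✗ — repeated use of q ×3
affine: ✗ — repeated use of q ×3
relevant: ✓ — none of f, g, q goes unused
unrestricted: ✓ — simply typable at T2 → T1; W, C, E all held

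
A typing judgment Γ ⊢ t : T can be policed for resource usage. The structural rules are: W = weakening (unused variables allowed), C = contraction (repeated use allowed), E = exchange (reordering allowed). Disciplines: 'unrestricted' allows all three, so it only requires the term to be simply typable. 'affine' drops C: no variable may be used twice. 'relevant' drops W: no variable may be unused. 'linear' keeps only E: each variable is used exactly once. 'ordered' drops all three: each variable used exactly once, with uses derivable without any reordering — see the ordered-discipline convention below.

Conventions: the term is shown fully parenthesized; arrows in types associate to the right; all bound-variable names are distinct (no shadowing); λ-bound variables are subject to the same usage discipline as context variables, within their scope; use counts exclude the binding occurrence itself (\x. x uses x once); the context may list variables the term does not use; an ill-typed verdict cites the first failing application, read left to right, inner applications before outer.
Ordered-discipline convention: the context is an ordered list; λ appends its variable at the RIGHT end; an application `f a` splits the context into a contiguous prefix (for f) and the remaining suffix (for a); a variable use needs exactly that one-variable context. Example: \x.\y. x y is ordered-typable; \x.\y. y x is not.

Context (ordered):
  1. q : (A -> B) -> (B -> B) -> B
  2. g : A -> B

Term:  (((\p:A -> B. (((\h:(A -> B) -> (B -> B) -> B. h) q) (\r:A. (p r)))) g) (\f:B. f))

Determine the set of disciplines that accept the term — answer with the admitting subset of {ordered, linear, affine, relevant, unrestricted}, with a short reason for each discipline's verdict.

admitted by: ordered, linear, affine, relevant, unrestricted
usage: q ×1, g ×1, p (bound) ×1, h (bound) ×1, r (bound) ×1, f (bound) ×1
use order (left to right): h, q, p, r, g, f
typing: ✓ — B
ordered ✓ (q, g, p, h, r, f: once each, no exchange needed)
linear ✓ (exactly-once usage across q, g, p, h, r, f)
affine ✓ (at most one use each (q, g, p, h, r, f))
relevant ✓ (q, g, p, h, r, f: all used, weakening unneeded)
unrestricted ✓ (typability at B is all that's needed)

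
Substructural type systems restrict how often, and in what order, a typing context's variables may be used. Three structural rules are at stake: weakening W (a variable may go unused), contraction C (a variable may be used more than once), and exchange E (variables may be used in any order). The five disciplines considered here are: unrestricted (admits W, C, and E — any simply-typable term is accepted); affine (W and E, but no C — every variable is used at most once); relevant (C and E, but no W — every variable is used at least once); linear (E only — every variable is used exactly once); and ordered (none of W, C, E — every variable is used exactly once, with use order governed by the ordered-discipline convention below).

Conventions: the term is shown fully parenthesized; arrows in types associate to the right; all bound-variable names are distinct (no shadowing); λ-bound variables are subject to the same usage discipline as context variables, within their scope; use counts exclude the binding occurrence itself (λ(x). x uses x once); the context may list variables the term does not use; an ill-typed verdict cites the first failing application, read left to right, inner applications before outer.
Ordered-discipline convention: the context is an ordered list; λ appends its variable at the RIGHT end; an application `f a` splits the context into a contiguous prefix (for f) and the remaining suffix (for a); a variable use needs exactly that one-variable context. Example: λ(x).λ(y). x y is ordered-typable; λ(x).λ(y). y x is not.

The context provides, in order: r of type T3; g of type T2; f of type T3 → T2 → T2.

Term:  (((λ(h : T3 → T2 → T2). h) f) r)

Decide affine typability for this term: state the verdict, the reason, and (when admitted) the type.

yes — at most one use each (r, g, f, h); term : T2 → T2
counts: r: 1; g: 0; f: 1; h (λ-bound): 1
order of uses: h, f, r
typing: well-typed — term : T2 → T2
summary: ordered ✗ · linear ✗ · affine ✓ · relevant ✗ · unrestricted ✓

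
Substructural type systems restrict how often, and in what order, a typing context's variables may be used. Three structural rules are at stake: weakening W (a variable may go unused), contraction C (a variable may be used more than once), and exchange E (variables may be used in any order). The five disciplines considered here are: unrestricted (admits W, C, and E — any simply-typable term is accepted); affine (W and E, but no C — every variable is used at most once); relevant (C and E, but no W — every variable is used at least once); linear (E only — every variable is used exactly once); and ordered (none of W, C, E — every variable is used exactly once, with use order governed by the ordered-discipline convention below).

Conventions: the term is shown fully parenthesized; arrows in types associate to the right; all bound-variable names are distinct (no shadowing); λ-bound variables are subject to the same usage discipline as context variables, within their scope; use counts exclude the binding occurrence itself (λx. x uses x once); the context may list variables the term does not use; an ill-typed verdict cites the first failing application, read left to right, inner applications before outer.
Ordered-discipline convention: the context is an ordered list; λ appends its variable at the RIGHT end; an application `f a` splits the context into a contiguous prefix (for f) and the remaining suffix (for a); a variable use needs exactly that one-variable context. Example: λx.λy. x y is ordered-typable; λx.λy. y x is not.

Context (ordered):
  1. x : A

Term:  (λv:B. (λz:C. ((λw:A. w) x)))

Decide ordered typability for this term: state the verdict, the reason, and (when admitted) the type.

no — v, z left unused
use counts: x: 1×; v [bound]: 0×; z [bound]: 0×; w [bound]: 1×
use order (left to right): w, x
typing: well-typed at B → C → A
all disciplines: ordered ✗ | linear ✗ | affine ✓ | relevant ✗ | unrestricted ✓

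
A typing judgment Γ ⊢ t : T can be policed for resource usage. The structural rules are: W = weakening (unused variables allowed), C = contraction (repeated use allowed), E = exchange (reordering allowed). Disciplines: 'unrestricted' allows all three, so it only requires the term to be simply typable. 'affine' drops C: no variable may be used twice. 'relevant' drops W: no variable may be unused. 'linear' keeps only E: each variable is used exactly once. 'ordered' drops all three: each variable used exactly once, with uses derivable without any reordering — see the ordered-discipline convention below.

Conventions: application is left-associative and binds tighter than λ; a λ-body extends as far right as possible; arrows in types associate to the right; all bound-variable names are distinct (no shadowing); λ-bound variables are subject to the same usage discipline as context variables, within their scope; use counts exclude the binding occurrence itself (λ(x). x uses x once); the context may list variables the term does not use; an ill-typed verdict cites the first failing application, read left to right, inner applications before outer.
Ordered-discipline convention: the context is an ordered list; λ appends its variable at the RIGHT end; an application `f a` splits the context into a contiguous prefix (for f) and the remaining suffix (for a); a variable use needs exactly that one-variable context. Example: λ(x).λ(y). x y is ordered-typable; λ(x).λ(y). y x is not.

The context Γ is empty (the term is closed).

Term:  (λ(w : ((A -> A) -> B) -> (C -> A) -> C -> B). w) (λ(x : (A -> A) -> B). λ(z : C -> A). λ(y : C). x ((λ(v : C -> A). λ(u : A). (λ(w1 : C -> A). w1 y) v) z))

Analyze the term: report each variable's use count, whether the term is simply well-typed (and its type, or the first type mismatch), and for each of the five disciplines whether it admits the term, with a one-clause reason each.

counts: w (bound) ×1, x (bound) ×1, z (bound) ×1, y (bound) ×1, v (bound) ×1, u (bound) ×0, w1 (bound) ×1
use order (left to right): w, x, w1, y, v, z
typing: ✓ — ((A -> A) -> B) -> (C -> A) -> C -> B
ordered ✗ (needs weakening: u unused)
linear ✗ (needs weakening: u unused)
affine ✓ (w, x, z, y, v, u, w1: no repeats, contraction unneeded)
relevant ✗ (needs weakening: u unused)
unrestricted ✓ (type-checks (((A -> A) -> B) -> (C -> A) -> C -> B) and nothing is barred)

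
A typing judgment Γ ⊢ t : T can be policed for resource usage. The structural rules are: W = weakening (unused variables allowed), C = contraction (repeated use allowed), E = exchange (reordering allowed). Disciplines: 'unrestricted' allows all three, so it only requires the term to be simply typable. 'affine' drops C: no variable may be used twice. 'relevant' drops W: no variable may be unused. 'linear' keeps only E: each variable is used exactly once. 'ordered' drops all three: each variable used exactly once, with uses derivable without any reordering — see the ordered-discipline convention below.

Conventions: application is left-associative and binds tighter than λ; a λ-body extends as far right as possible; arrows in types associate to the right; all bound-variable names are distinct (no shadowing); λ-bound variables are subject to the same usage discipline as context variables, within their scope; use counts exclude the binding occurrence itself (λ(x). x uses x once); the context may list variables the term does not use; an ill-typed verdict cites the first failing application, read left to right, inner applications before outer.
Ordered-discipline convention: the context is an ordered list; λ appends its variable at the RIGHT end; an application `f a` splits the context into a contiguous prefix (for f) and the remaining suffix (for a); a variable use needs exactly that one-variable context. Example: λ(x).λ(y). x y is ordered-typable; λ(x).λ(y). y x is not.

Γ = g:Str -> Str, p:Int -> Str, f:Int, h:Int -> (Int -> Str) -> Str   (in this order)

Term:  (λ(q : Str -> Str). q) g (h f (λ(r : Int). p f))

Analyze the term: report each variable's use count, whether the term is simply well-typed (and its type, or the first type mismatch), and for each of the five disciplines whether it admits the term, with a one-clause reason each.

variable uses: g ×1, p ×1, f ×2, h ×1, q [bound] ×1, r [bound] ×0
left-to-right use order: q, g, h, f, p, f
typing: ✓ — Str
ordered: ✗, needs contraction — f ×2; r never used (weakening)
linear: ✗, needs contraction — f ×2; r never used (weakening)
affine: ✗, needs contraction — f ×2
relevant: ✗, r never used (weakening)
unrestricted: ✓, well-typed at Str; no restrictions here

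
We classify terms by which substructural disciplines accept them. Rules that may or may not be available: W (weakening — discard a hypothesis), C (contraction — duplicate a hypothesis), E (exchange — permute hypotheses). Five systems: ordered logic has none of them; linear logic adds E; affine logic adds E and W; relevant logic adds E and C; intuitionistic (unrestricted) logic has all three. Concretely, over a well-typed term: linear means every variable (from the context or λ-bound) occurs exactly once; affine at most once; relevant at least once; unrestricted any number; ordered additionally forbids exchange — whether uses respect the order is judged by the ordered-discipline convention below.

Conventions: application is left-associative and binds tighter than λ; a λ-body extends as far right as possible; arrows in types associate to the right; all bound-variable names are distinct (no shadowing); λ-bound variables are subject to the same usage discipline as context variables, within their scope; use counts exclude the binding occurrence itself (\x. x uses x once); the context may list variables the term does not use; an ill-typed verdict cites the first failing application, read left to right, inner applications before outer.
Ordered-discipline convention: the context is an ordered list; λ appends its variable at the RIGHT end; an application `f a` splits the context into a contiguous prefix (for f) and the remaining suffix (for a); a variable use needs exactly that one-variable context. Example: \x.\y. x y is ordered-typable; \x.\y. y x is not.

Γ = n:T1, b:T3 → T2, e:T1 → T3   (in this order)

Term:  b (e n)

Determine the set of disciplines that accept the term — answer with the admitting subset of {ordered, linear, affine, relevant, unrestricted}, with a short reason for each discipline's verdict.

admitted in: linear, affine, relevant, unrestricted
variable uses: n: 1×; b: 1×; e: 1×
use order (left to right): b, e, n
typing: well-typed at T2
ordered: ✗ — no ordered split (uses run b, e, n)
linear: ✓ — single use per variable (n, b, e)
affine: ✓ — no duplicate uses among n, b, e
relevant: ✓ — at least one use each (n, b, e)
unrestricted: ✓ — typability at T2 is all that's needed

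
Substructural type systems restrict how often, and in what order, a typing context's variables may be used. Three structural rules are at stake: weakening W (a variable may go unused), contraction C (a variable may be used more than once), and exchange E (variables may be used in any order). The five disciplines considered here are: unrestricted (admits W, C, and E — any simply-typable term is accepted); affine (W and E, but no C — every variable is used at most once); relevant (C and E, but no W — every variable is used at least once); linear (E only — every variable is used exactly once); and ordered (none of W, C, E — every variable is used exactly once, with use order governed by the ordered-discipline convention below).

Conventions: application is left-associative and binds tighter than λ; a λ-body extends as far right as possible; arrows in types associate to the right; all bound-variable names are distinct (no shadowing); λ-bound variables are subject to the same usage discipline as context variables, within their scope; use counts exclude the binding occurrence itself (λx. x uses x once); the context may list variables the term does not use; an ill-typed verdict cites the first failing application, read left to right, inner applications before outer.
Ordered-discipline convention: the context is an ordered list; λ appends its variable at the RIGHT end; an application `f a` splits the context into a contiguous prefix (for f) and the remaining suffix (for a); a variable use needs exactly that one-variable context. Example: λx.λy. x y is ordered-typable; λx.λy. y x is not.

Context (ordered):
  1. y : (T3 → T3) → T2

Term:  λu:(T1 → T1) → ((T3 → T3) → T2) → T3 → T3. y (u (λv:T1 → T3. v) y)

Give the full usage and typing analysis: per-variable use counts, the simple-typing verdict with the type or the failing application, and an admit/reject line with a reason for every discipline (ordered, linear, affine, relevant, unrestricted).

usage: y=2; u (bound)=1; v (bound)=1
left-to-right use order: y, u, v, y
typing: ill-typed: a function awaiting T1 → T1 gets (T1 → T3) → T1 → T3
ordered: ✗ — the type mismatch rejects it
linear: ✗ — not simply typable
affine: ✗ — fails simple typing
relevant: ✗ — a type mismatch blocks all five
unrestricted: ✗ — the type mismatch rejects it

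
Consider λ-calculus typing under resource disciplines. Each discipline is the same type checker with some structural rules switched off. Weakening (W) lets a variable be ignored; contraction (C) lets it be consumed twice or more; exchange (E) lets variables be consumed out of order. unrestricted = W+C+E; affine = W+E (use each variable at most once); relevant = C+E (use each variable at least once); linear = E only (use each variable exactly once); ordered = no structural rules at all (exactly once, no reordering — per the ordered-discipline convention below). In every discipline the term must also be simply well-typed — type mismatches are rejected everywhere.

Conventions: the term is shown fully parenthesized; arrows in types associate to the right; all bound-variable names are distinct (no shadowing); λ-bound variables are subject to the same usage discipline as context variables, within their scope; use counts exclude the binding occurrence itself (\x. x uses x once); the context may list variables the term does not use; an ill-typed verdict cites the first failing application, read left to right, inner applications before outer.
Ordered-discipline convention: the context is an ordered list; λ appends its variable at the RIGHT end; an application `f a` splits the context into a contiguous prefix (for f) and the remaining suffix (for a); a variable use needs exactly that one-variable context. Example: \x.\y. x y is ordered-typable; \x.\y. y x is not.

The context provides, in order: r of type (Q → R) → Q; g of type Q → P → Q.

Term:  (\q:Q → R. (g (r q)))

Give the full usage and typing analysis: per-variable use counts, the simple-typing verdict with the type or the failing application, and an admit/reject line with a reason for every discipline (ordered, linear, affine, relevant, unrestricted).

use counts: r ×1, g ×1, q (λ-bound) ×1
uses in reading order: g, r, q
typing: well-typed — term : (Q → R) → P → Q
ordered: ✗, use order g, r, q needs exchange
linear: ✓, exactly-once usage across r, g, q
affine: ✓, none of r, g, q used more than once
relevant: ✓, at least one use each (r, g, q)
unrestricted: ✓, typability at (Q → R) → P → Q is all that's needed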